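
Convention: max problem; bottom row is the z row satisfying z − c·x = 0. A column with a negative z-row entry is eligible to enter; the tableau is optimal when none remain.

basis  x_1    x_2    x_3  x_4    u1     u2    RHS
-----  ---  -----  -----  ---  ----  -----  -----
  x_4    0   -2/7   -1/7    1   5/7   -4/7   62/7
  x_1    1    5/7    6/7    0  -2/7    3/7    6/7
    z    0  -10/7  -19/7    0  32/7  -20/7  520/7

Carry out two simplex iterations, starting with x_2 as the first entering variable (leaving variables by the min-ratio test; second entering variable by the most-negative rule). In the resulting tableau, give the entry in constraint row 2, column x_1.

7/3

Ratio test on column x_2 — row 1: entry -2/7 ≤ 0; row 2: (6/7)/(5/7) = 6/5. Minimum is 6/5 at row 2 (x_1 leaves); pivot element 5/7.
Divide row 2 by 5/7; eliminate column x_2 from the other rows.
Second iteration: most negative z-row entry is -2 in column u2, so u2 enters.
Ratio test on column u2 — row 1: entry -2/5 ≤ 0; row 2: (6/5)/(3/5) = 2. Minimum is 2 at row 2 (x_2 leaves); pivot element 3/5.
Divide row 2 by 3/5; eliminate column u2 from the other rows.
After both pivots, the entry at constraint row 2, column x_1 is 7/3.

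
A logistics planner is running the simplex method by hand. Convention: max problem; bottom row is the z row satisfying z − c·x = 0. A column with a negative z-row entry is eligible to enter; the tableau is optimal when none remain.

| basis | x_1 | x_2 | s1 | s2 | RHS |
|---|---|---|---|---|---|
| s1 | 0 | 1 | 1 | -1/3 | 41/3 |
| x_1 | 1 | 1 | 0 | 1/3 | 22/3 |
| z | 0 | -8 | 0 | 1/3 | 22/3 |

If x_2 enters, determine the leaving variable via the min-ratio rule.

x_1

Column x_2 entries and ratios — s1: (41/3)/1 = 41/3; x_1: (22/3)/1 = 22/3.
Smallest ratio is 22/3 in the row of x_1, so x_1 leaves.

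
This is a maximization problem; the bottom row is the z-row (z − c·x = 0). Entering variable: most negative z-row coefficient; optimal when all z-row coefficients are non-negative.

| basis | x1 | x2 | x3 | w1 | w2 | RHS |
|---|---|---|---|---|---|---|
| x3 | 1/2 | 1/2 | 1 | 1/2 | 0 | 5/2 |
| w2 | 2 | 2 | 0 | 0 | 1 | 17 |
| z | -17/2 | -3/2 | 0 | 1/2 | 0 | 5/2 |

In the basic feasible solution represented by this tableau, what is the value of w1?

w1 is not in the basis, so in the current basic feasible solution w1 = 0.

0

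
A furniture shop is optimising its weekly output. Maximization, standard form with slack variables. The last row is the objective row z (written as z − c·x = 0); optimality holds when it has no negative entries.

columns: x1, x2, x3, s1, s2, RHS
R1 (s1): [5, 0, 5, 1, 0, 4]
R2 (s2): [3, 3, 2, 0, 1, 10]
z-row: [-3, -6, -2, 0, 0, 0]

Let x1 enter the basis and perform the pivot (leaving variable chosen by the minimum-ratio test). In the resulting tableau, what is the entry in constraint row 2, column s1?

Ratio test on column x1 — row 1: 4/5 = 4/5; row 2: 10/3 = 10/3. Minimum is 4/5 at row 1 (s1 leaves); pivot element 5.
Divide row 1 by 5; eliminate column x1 from the other rows.
Row 2 update in column s1: 0 − 3·(1/5) = -3/5.

-3/5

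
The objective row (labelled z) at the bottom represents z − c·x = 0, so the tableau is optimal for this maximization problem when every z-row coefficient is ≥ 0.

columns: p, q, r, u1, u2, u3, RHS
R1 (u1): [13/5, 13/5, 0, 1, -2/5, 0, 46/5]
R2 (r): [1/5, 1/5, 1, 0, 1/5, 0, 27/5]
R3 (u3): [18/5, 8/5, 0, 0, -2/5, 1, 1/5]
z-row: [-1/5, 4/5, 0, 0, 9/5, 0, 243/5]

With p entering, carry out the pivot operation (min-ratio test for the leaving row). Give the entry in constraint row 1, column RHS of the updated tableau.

163/18

Ratio test on column p — row 1: (46/5)/(13/5) = 46/13; row 2: (27/5)/(1/5) = 27; row 3: (1/5)/(18/5) = 1/18. Minimum is 1/18 at row 3 (u3 leaves); pivot element 18/5.
Divide row 3 by 18/5; eliminate column p from the other rows.
Row 1 update in column RHS: 46/5 − (13/5)·(1/18) = 163/18.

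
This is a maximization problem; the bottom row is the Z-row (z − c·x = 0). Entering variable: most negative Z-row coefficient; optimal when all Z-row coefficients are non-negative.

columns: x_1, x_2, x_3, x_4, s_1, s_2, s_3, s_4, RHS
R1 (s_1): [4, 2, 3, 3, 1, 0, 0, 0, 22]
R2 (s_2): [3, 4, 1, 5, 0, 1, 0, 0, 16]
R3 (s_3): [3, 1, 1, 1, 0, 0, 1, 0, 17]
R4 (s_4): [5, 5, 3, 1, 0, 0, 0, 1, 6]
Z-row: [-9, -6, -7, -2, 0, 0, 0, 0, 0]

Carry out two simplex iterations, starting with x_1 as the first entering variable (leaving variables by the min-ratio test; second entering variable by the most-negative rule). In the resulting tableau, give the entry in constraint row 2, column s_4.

Ratio test on column x_1 — row 1: 22/4 = 11/2; row 2: 16/3 = 16/3; row 3: 17/3 = 17/3; row 4: 6/5 = 6/5. Minimum is 6/5 at row 4 (s_4 leaves); pivot element 5.
Divide row 4 by 5; eliminate column x_1 from the other rows.
Second iteration: most negative Z-row entry is -8/5 in column x_3, so x_3 enters.
Ratio test on column x_3 — row 1: (86/5)/(3/5) = 86/3; row 2: entry -4/5 ≤ 0; row 3: entry -4/5 ≤ 0; row 4: (6/5)/(3/5) = 2. Minimum is 2 at row 4 (x_1 leaves); pivot element 3/5.
Divide row 4 by 3/5; eliminate column x_3 from the other rows.
After both pivots, the entry at constraint row 2, column s_4 is -1/3.

-1/3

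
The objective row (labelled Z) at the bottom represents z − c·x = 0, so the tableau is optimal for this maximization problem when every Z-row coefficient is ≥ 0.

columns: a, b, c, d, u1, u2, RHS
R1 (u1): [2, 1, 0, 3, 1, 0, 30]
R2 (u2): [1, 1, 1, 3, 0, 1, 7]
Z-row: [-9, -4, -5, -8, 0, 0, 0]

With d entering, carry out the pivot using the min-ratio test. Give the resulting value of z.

56/3

Ratio test on column d — row 1: 30/3 = 10; row 2: 7/3 = 7/3. Minimum is 7/3 at row 2 (u2 leaves); pivot element 3.
Pivot on row 2; the Z-row RHS becomes 0 − (-8)·(7/3) = 56/3.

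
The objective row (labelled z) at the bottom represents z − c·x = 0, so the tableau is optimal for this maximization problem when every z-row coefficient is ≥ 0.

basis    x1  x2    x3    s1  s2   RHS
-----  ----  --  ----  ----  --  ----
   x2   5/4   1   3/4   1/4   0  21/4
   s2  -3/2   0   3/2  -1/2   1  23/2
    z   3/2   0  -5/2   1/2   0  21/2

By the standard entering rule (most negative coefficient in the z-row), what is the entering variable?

Negative z-row entries: x3: -5/2.
The most negative is -5/2 in column x3, so x3 enters.

x3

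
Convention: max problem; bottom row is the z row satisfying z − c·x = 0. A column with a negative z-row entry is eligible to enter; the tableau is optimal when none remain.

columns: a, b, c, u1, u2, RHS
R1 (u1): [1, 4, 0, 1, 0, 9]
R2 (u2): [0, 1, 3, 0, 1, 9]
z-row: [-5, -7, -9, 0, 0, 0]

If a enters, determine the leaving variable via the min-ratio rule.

Column a entries and ratios — u1: 9/1 = 9; u2: 0 ≤ 0, skip.
Smallest ratio is 9 in the row of u1, so u1 leaves.

u1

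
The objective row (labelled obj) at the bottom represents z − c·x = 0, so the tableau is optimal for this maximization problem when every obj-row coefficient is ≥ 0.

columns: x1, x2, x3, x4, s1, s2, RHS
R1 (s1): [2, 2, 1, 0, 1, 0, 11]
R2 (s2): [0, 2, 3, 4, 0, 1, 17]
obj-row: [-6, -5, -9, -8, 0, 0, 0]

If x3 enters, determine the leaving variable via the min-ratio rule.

s2

Column x3 entries and ratios — s1: 11/1 = 11; s2: 17/3 = 17/3.
Smallest ratio is 17/3 in the row of s2, so s2 leaves.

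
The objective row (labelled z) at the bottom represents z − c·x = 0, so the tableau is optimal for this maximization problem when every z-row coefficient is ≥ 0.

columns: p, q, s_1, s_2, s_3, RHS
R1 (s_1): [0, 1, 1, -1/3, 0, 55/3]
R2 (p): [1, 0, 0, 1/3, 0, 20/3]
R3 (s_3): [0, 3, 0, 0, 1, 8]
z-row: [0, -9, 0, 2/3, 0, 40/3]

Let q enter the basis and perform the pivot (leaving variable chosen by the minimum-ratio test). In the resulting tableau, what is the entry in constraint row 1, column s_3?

-1/3

Ratio test on column q — row 1: (55/3)/1 = 55/3; row 2: entry 0 ≤ 0; row 3: 8/3 = 8/3. Minimum is 8/3 at row 3 (s_3 leaves); pivot element 3.
Divide row 3 by 3; eliminate column q from the other rows.
Row 1 update in column s_3: 0 − 1·(1/3) = -1/3.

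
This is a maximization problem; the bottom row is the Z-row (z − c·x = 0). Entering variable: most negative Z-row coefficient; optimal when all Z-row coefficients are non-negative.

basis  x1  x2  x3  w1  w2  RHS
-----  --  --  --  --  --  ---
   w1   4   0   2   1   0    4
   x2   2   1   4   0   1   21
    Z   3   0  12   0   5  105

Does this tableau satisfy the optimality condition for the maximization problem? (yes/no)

Every Z-row coefficient is ≥ 0, so the tableau is optimal.

yes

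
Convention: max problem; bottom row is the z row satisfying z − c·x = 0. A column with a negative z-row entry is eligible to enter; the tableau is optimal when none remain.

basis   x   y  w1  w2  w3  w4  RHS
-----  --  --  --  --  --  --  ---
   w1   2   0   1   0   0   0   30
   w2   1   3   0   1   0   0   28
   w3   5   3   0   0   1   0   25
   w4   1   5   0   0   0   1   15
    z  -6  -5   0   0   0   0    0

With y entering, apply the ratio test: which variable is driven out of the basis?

w4

Column y entries and ratios — w1: 0 ≤ 0, skip; w2: 28/3 = 28/3; w3: 25/3 = 25/3; w4: 15/5 = 3.
Smallest ratio is 3 in the row of w4, so w4 leaves.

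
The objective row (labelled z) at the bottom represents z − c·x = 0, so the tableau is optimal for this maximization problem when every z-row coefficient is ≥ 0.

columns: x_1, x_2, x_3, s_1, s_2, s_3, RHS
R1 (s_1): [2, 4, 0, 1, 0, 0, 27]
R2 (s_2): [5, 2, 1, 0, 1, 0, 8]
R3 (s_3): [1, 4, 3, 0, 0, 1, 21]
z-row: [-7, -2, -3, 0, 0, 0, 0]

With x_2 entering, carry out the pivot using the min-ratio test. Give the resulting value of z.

8

Ratio test on column x_2 — row 1: 27/4 = 27/4; row 2: 8/2 = 4; row 3: 21/4 = 21/4. Minimum is 4 at row 2 (s_2 leaves); pivot element 2.
Pivot on row 2; the z-row RHS becomes 0 − (-2)·4 = 8.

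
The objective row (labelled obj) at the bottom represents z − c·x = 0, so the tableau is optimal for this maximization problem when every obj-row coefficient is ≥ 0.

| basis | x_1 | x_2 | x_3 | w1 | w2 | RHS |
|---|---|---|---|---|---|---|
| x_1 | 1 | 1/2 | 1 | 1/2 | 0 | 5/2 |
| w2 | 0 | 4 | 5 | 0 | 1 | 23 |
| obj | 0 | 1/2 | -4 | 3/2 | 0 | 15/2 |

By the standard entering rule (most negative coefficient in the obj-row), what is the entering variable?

Negative obj-row entries: x_3: -4.
The most negative is -4 in column x_3, so x_3 enters.

x_3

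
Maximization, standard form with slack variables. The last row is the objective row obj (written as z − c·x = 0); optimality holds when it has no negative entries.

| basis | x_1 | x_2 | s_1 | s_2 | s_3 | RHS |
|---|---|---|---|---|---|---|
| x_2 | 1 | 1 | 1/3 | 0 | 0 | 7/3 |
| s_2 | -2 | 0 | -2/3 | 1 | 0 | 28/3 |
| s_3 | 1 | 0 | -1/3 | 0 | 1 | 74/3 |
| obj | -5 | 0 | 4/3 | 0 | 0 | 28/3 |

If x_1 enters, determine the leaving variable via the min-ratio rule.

x_2

Column x_1 entries and ratios — x_2: (7/3)/1 = 7/3; s_2: -2 ≤ 0, skip; s_3: (74/3)/1 = 74/3.
Smallest ratio is 7/3 in the row of x_2, so x_2 leaves.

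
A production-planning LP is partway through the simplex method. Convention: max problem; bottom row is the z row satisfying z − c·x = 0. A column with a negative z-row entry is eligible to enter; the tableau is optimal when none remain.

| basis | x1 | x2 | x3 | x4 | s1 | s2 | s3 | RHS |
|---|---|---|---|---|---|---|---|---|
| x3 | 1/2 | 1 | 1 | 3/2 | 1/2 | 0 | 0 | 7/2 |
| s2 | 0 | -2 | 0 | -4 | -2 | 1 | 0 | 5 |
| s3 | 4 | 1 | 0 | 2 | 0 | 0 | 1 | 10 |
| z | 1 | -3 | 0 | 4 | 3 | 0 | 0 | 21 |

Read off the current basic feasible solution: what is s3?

s3 is basic (row 3); its value is the RHS of that row, 10.

10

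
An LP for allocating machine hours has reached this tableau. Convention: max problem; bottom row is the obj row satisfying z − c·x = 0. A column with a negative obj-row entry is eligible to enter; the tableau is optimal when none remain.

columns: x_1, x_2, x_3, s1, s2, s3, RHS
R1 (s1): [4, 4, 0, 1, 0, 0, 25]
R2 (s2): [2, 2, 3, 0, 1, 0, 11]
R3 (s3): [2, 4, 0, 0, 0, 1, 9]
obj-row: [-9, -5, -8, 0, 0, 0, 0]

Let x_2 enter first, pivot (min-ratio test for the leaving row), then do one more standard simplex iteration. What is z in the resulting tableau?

Ratio test on column x_2 — row 1: 25/4 = 25/4; row 2: 11/2 = 11/2; row 3: 9/4 = 9/4. Minimum is 9/4 at row 3 (s3 leaves); pivot element 4.
Pivot on row 3; the obj-row RHS becomes 0 − (-5)·(9/4) = 45/4.
Next entering variable (most negative obj-row entry -8): x_3.
Ratio test on column x_3 — row 1: entry 0 ≤ 0; row 2: (13/2)/3 = 13/6; row 3: entry 0 ≤ 0. Minimum is 13/6 at row 2 (s2 leaves); pivot element 3.
After the second pivot the obj-row RHS is 45/4 − (-8)·(13/6) = 343/12.

343/12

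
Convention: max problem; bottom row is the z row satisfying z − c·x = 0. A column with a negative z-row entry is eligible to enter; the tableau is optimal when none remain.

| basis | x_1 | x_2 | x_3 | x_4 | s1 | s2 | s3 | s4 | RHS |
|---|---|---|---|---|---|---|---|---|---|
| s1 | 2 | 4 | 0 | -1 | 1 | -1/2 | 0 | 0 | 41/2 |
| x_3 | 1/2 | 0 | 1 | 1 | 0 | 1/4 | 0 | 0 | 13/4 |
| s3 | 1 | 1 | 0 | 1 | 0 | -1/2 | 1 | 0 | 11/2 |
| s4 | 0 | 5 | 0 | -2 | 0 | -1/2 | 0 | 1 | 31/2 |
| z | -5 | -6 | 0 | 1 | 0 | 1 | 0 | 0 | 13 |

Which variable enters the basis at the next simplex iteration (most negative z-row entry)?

Negative z-row entries: x_1: -5, x_2: -6.
The most negative is -6 in column x_2, so x_2 enters.

x_2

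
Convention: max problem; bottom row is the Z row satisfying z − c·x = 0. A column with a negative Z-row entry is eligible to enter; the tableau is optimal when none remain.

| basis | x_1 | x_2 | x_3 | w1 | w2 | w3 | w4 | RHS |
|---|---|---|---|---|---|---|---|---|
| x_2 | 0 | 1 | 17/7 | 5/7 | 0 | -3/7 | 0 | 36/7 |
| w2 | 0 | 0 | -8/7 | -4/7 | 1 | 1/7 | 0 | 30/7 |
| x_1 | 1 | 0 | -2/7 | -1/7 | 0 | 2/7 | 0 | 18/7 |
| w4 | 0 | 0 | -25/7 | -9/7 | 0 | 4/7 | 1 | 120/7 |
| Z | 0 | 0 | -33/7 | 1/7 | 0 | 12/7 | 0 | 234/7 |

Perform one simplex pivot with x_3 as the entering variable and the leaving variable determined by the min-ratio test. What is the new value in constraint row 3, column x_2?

Ratio test on column x_3 — row 1: (36/7)/(17/7) = 36/17; row 2: entry -8/7 ≤ 0; row 3: entry -2/7 ≤ 0; row 4: entry -25/7 ≤ 0. Minimum is 36/17 at row 1 (x_2 leaves); pivot element 17/7.
Divide row 1 by 17/7; eliminate column x_3 from the other rows.
Row 3 update in column x_2: 0 − (-2/7)·(7/17) = 2/17.

2/17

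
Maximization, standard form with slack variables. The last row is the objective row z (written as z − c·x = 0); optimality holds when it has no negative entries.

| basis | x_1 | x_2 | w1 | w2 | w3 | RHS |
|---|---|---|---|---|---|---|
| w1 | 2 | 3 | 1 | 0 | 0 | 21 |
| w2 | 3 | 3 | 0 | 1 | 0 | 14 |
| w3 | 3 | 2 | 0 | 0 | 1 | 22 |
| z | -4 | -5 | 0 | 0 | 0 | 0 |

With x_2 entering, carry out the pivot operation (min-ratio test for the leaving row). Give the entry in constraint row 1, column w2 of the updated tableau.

Ratio test on column x_2 — row 1: 21/3 = 7; row 2: 14/3 = 14/3; row 3: 22/2 = 11. Minimum is 14/3 at row 2 (w2 leaves); pivot element 3.
Divide row 2 by 3; eliminate column x_2 from the other rows.
Row 1 update in column w2: 0 − 3·(1/3) = -1.

-1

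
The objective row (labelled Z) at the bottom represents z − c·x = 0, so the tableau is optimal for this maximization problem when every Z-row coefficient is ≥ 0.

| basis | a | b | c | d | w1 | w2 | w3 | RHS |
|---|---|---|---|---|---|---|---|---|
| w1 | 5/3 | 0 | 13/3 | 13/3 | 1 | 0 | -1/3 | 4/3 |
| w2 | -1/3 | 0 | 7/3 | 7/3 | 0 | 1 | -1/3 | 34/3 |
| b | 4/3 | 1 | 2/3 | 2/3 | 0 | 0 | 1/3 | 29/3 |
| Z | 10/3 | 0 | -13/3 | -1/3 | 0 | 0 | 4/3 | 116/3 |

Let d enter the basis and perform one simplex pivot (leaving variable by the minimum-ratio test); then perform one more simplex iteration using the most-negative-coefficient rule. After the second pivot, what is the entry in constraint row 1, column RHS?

Ratio test on column d — row 1: (4/3)/(13/3) = 4/13; row 2: (34/3)/(7/3) = 34/7; row 3: (29/3)/(2/3) = 29/2. Minimum is 4/13 at row 1 (w1 leaves); pivot element 13/3.
Divide row 1 by 13/3; eliminate column d from the other rows.
Second iteration: most negative Z-row entry is -4 in column c, so c enters.
Ratio test on column c — row 1: (4/13)/1 = 4/13; row 2: entry 0 ≤ 0; row 3: entry 0 ≤ 0. Minimum is 4/13 at row 1 (d leaves); pivot element 1.
Divide row 1 by 1; eliminate column c from the other rows.
After both pivots, the entry at constraint row 1, column RHS is 4/13.

4/13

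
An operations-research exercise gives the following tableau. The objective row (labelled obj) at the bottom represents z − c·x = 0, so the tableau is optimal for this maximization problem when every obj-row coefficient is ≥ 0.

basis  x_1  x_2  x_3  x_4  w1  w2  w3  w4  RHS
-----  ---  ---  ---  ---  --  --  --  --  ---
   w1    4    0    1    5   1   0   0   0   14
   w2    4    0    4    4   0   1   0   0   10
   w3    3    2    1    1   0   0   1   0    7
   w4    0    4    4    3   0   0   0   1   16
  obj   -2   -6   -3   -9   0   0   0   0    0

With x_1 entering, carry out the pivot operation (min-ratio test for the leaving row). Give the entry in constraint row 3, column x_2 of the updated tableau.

2/3

Ratio test on column x_1 — row 1: 14/4 = 7/2; row 2: 10/4 = 5/2; row 3: 7/3 = 7/3; row 4: entry 0 ≤ 0. Minimum is 7/3 at row 3 (w3 leaves); pivot element 3.
Divide row 3 by 3; eliminate column x_1 from the other rows.
In the new row 3, the x_2 entry is the old entry divided by the pivot: 2/3 = 2/3.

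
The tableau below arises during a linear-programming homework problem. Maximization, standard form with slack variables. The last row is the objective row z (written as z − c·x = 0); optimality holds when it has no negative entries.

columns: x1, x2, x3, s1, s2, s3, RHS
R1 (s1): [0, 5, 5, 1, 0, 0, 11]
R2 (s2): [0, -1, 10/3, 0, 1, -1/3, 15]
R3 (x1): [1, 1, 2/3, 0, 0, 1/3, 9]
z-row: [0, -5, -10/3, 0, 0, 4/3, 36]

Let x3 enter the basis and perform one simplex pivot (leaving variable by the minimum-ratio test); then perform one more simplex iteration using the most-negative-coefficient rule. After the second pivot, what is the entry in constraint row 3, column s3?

1/3

Ratio test on column x3 — row 1: 11/5 = 11/5; row 2: 15/(10/3) = 9/2; row 3: 9/(2/3) = 27/2. Minimum is 11/5 at row 1 (s1 leaves); pivot element 5.
Divide row 1 by 5; eliminate column x3 from the other rows.
Second iteration: most negative z-row entry is -5/3 in column x2, so x2 enters.
Ratio test on column x2 — row 1: (11/5)/1 = 11/5; row 2: entry -13/3 ≤ 0; row 3: (113/15)/(1/3) = 113/5. Minimum is 11/5 at row 1 (x3 leaves); pivot element 1.
Divide row 1 by 1; eliminate column x2 from the other rows.
After both pivots, the entry at constraint row 3, column s3 is 1/3.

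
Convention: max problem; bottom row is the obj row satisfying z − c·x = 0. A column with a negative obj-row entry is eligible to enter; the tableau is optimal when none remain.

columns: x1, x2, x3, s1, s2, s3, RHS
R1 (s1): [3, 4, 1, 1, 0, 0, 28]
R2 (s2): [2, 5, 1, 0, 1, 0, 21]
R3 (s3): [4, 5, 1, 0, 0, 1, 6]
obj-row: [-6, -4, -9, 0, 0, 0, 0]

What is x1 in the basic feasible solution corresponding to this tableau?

0

x1 is not in the basis, so in the current basic feasible solution x1 = 0.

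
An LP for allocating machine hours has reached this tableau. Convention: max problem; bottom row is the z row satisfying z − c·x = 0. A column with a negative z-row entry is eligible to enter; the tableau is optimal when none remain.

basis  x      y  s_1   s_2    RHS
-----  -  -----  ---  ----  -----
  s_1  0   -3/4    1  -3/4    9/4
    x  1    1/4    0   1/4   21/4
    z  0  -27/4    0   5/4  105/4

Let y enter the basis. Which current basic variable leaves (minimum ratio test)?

x

Column y entries and ratios — s_1: -3/4 ≤ 0, skip; x: (21/4)/(1/4) = 21.
Smallest ratio is 21 in the row of x, so x leaves.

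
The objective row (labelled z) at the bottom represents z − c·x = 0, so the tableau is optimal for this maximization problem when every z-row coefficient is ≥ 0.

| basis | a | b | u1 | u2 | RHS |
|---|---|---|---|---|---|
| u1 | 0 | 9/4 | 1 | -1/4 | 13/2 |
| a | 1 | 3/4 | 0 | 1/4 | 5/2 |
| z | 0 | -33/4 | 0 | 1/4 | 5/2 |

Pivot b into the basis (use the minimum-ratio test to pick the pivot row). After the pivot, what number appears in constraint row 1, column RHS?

26/9

Ratio test on column b — row 1: (13/2)/(9/4) = 26/9; row 2: (5/2)/(3/4) = 10/3. Minimum is 26/9 at row 1 (u1 leaves); pivot element 9/4.
Divide row 1 by 9/4; eliminate column b from the other rows.
In the new row 1, the RHS entry is the old entry divided by the pivot: (13/2)/(9/4) = 26/9.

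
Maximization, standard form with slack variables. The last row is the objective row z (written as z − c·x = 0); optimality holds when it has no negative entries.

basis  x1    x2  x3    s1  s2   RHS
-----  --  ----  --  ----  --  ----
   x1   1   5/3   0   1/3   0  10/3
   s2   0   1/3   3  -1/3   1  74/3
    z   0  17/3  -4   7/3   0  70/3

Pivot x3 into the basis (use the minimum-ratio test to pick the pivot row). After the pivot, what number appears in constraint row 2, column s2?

1/3

Ratio test on column x3 — row 1: entry 0 ≤ 0; row 2: (74/3)/3 = 74/9. Minimum is 74/9 at row 2 (s2 leaves); pivot element 3.
Divide row 2 by 3; eliminate column x3 from the other rows.
In the new row 2, the s2 entry is the old entry divided by the pivot: 1/3 = 1/3.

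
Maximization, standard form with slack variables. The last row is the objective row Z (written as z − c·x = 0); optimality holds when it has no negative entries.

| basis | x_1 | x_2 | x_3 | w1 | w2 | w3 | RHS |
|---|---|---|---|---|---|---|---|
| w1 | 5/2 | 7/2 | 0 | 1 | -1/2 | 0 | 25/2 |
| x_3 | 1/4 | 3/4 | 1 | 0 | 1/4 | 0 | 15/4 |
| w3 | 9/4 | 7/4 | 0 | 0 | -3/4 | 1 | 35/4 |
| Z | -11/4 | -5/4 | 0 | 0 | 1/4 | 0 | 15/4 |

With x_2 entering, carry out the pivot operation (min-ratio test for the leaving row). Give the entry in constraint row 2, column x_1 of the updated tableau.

Ratio test on column x_2 — row 1: (25/2)/(7/2) = 25/7; row 2: (15/4)/(3/4) = 5; row 3: (35/4)/(7/4) = 5. Minimum is 25/7 at row 1 (w1 leaves); pivot element 7/2.
Divide row 1 by 7/2; eliminate column x_2 from the other rows.
Row 2 update in column x_1: 1/4 − (3/4)·(5/7) = -2/7.

-2/7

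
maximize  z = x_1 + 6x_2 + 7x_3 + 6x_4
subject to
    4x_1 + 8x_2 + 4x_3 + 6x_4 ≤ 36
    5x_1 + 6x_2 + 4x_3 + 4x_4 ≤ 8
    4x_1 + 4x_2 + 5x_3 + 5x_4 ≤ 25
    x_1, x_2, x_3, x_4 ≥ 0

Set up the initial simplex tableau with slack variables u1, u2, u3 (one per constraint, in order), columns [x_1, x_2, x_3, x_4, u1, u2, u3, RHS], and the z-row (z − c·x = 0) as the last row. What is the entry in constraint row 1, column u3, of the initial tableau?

Slack u3 belongs to constraint 3; its column is the unit vector e_3, so the entry in row 1 is 0.

0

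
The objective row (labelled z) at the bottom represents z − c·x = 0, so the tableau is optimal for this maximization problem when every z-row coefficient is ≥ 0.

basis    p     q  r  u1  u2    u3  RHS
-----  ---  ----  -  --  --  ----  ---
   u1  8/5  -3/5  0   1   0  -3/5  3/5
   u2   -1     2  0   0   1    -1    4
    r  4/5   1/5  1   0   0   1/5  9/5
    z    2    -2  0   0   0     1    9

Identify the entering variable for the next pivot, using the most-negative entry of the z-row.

q

Negative z-row entries: q: -2.
The most negative is -2 in column q, so q enters.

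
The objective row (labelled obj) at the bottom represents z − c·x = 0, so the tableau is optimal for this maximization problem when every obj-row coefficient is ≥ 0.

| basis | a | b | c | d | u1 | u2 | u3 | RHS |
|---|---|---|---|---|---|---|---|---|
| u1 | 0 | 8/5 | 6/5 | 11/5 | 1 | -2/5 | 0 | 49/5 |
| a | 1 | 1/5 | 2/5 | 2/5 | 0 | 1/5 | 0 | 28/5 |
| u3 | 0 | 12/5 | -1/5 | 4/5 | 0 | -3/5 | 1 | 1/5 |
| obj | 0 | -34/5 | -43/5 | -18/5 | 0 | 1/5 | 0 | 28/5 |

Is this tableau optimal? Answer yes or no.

no

The obj-row has a negative entry -43/5 in column c, so it is not optimal.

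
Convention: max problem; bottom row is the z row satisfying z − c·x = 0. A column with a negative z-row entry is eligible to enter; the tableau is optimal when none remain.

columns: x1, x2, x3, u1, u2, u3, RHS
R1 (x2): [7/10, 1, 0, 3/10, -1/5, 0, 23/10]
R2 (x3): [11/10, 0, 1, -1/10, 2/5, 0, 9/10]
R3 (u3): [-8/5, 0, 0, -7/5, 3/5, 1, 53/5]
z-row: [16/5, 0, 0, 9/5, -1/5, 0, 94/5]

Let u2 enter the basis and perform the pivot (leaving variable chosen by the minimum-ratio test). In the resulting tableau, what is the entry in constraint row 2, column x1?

Ratio test on column u2 — row 1: entry -1/5 ≤ 0; row 2: (9/10)/(2/5) = 9/4; row 3: (53/5)/(3/5) = 53/3. Minimum is 9/4 at row 2 (x3 leaves); pivot element 2/5.
Divide row 2 by 2/5; eliminate column u2 from the other rows.
In the new row 2, the x1 entry is the old entry divided by the pivot: (11/10)/(2/5) = 11/4.

11/4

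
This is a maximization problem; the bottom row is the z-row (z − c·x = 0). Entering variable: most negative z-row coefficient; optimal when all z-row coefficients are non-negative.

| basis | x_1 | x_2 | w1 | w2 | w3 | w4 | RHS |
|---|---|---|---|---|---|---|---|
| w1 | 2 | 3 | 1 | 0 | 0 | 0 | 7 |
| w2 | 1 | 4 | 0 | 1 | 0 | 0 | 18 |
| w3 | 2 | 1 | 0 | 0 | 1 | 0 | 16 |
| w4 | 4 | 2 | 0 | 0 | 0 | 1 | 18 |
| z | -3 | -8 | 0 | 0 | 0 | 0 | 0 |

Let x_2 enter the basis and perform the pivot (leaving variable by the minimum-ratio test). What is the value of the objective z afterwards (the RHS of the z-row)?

Ratio test on column x_2 — row 1: 7/3 = 7/3; row 2: 18/4 = 9/2; row 3: 16/1 = 16; row 4: 18/2 = 9. Minimum is 7/3 at row 1 (w1 leaves); pivot element 3.
Pivot on row 1; the z-row RHS becomes 0 − (-8)·(7/3) = 56/3.

56/3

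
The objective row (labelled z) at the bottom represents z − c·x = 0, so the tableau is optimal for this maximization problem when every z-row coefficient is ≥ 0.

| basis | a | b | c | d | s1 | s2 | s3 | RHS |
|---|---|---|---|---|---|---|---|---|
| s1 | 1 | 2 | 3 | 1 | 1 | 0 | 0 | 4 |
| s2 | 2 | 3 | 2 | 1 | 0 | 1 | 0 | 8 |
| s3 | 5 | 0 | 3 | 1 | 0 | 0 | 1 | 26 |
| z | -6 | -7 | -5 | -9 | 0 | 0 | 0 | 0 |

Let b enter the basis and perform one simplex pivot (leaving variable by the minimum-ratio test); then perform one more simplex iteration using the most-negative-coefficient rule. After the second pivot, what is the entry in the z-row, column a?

3

Ratio test on column b — row 1: 4/2 = 2; row 2: 8/3 = 8/3; row 3: entry 0 ≤ 0. Minimum is 2 at row 1 (s1 leaves); pivot element 2.
Divide row 1 by 2; eliminate column b from the other rows.
Second iteration: most negative z-row entry is -11/2 in column d, so d enters.
Ratio test on column d — row 1: 2/(1/2) = 4; row 2: entry -1/2 ≤ 0; row 3: 26/1 = 26. Minimum is 4 at row 1 (b leaves); pivot element 1/2.
Divide row 1 by 1/2; eliminate column d from the other rows.
After both pivots, the entry at the z-row, column a is 3.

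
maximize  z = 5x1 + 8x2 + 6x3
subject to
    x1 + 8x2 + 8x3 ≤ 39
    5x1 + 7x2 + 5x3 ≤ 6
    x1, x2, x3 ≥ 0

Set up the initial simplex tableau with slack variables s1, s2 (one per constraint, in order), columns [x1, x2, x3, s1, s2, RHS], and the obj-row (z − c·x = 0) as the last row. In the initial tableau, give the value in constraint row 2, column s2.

Slack s2 belongs to constraint 2; its column is the unit vector e_2, so the entry in row 2 is 1.

1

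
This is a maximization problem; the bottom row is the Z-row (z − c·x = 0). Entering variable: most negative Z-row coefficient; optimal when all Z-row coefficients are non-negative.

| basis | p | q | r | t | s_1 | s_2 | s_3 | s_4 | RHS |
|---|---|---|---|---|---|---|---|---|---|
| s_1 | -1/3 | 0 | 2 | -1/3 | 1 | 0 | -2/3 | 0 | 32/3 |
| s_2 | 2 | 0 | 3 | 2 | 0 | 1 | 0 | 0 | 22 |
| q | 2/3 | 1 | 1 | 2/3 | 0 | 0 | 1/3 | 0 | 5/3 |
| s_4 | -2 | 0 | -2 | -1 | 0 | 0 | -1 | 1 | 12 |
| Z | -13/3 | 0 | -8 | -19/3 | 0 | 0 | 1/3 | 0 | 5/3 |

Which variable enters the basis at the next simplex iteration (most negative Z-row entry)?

r

Negative Z-row entries: p: -13/3, r: -8, t: -19/3.
The most negative is -8 in column r, so r enters.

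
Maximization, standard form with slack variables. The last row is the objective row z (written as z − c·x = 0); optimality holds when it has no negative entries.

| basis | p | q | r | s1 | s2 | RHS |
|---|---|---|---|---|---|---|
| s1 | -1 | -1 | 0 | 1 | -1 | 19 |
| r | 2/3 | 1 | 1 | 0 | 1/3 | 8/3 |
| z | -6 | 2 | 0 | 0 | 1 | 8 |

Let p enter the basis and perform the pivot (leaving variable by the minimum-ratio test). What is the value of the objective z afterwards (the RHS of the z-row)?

32

Ratio test on column p — row 1: entry -1 ≤ 0; row 2: (8/3)/(2/3) = 4. Minimum is 4 at row 2 (r leaves); pivot element 2/3.
Pivot on row 2; the z-row RHS becomes 8 − (-6)·4 = 32.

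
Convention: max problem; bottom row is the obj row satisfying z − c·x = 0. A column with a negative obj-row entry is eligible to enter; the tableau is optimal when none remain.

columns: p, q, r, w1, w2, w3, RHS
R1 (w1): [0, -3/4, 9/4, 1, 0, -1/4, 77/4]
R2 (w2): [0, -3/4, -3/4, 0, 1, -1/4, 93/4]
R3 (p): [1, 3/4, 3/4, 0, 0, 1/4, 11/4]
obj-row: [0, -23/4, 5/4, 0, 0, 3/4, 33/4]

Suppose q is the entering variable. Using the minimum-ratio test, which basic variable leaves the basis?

p

Column q entries and ratios — w1: -3/4 ≤ 0, skip; w2: -3/4 ≤ 0, skip; p: (11/4)/(3/4) = 11/3.
Smallest ratio is 11/3 in the row of p, so p leaves.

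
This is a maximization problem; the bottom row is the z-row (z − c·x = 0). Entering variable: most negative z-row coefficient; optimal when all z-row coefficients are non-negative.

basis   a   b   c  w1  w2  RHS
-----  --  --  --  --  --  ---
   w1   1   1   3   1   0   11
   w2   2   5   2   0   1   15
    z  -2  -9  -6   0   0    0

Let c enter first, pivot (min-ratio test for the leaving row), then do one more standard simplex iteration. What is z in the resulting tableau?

447/13

Ratio test on column c — row 1: 11/3 = 11/3; row 2: 15/2 = 15/2. Minimum is 11/3 at row 1 (w1 leaves); pivot element 3.
Pivot on row 1; the z-row RHS becomes 0 − (-6)·(11/3) = 22.
Next entering variable (most negative z-row entry -7): b.
Ratio test on column b — row 1: (11/3)/(1/3) = 11; row 2: (23/3)/(13/3) = 23/13. Minimum is 23/13 at row 2 (w2 leaves); pivot element 13/3.
After the second pivot the z-row RHS is 22 − (-7)·(23/13) = 447/13.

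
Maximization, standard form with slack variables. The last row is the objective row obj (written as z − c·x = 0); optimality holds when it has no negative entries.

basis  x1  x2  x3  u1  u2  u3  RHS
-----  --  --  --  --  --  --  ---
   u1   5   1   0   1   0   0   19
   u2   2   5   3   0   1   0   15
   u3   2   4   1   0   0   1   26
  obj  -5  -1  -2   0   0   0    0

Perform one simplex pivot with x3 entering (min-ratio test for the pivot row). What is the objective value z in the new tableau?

10

Ratio test on column x3 — row 1: entry 0 ≤ 0; row 2: 15/3 = 5; row 3: 26/1 = 26. Minimum is 5 at row 2 (u2 leaves); pivot element 3.
Pivot on row 2; the obj-row RHS becomes 0 − (-2)·5 = 10.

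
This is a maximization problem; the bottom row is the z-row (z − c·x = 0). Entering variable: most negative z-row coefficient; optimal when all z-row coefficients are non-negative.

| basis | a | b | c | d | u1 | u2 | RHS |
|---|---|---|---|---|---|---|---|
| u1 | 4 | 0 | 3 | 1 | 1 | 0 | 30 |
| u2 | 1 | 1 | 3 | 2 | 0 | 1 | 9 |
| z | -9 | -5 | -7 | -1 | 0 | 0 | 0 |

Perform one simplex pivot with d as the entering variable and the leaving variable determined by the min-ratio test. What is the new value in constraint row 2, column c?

3/2

Ratio test on column d — row 1: 30/1 = 30; row 2: 9/2 = 9/2. Minimum is 9/2 at row 2 (u2 leaves); pivot element 2.
Divide row 2 by 2; eliminate column d from the other rows.
In the new row 2, the c entry is the old entry divided by the pivot: 3/2 = 3/2.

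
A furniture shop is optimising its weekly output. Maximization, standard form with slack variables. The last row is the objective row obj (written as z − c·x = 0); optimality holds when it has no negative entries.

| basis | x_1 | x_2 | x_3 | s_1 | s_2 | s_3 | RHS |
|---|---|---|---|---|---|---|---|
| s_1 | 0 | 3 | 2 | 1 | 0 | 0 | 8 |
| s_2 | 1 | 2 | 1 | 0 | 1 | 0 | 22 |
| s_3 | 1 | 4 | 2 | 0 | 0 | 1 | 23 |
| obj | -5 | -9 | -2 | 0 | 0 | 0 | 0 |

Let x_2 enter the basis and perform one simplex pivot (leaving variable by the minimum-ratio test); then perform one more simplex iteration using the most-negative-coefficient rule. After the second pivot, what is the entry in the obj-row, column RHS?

Ratio test on column x_2 — row 1: 8/3 = 8/3; row 2: 22/2 = 11; row 3: 23/4 = 23/4. Minimum is 8/3 at row 1 (s_1 leaves); pivot element 3.
Divide row 1 by 3; eliminate column x_2 from the other rows.
Second iteration: most negative obj-row entry is -5 in column x_1, so x_1 enters.
Ratio test on column x_1 — row 1: entry 0 ≤ 0; row 2: (50/3)/1 = 50/3; row 3: (37/3)/1 = 37/3. Minimum is 37/3 at row 3 (s_3 leaves); pivot element 1.
Divide row 3 by 1; eliminate column x_1 from the other rows.
After both pivots, the entry at the obj-row, column RHS is 257/3.

257/3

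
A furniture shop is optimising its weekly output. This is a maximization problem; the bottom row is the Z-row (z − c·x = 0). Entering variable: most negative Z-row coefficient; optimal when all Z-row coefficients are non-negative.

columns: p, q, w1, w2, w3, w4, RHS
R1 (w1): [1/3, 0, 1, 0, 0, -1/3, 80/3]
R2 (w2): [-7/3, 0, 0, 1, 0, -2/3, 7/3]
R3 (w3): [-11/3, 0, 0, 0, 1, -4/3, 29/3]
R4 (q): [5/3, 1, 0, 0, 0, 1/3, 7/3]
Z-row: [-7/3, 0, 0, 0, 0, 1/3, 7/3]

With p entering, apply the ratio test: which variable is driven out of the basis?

q

Column p entries and ratios — w1: (80/3)/(1/3) = 80; w2: -7/3 ≤ 0, skip; w3: -11/3 ≤ 0, skip; q: (7/3)/(5/3) = 7/5.
Smallest ratio is 7/5 in the row of q, so q leaves.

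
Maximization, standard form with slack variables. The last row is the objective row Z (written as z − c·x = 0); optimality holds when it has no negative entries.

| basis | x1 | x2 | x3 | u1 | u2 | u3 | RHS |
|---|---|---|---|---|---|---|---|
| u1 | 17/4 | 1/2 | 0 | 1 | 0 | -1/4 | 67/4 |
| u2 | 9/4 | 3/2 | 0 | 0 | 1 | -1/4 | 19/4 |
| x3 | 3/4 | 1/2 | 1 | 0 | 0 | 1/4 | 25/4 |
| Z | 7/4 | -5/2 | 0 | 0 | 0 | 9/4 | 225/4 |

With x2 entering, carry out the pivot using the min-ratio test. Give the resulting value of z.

Ratio test on column x2 — row 1: (67/4)/(1/2) = 67/2; row 2: (19/4)/(3/2) = 19/6; row 3: (25/4)/(1/2) = 25/2. Minimum is 19/6 at row 2 (u2 leaves); pivot element 3/2.
Pivot on row 2; the Z-row RHS becomes 225/4 − (-5/2)·(19/6) = 385/6.

385/6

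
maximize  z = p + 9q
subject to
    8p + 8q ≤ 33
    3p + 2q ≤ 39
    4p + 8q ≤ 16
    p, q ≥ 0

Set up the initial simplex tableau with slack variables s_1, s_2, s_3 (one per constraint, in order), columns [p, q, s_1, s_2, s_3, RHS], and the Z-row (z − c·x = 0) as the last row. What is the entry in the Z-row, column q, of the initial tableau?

The Z-row carries the negated objective coefficients: the q entry is -9.

-9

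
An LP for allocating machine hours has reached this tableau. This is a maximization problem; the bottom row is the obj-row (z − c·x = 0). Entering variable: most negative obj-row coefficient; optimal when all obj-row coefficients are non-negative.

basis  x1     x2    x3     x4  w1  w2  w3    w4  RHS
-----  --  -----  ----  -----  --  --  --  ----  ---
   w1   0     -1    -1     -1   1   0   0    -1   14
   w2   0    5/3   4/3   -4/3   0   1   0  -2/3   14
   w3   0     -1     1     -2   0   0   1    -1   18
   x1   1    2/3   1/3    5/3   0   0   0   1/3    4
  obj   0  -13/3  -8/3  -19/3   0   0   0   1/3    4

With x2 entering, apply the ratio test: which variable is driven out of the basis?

x1

Column x2 entries and ratios — w1: -1 ≤ 0, skip; w2: 14/(5/3) = 42/5; w3: -1 ≤ 0, skip; x1: 4/(2/3) = 6.
Smallest ratio is 6 in the row of x1, so x1 leaves.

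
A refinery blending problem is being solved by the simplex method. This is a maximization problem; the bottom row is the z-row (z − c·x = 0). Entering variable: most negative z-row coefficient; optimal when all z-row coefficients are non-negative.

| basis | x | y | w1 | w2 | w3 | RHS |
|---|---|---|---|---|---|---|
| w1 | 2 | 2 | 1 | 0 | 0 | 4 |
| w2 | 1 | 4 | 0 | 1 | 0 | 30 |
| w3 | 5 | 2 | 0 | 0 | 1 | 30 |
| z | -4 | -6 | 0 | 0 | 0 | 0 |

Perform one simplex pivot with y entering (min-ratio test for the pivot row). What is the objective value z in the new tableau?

12

Ratio test on column y — row 1: 4/2 = 2; row 2: 30/4 = 15/2; row 3: 30/2 = 15. Minimum is 2 at row 1 (w1 leaves); pivot element 2.
Pivot on row 1; the z-row RHS becomes 0 − (-6)·2 = 12.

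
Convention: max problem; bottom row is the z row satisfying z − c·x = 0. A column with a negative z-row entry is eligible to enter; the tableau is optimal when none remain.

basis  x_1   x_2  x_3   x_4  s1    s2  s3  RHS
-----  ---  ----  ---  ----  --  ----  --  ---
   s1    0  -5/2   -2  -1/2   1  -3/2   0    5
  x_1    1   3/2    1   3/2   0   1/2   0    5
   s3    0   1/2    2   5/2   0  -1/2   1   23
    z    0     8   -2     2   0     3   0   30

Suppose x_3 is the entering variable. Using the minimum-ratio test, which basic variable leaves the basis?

Column x_3 entries and ratios — s1: -2 ≤ 0, skip; x_1: 5/1 = 5; s3: 23/2 = 23/2.
Smallest ratio is 5 in the row of x_1, so x_1 leaves.

x_1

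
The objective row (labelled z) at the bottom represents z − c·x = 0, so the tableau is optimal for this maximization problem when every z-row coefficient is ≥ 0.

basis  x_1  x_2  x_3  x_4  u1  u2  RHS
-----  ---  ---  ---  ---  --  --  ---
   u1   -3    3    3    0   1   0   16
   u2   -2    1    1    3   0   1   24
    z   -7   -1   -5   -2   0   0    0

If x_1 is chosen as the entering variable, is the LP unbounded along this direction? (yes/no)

Every constraint-row entry in column x_1 is ≤ 0, so increasing x_1 is unbounded.

yes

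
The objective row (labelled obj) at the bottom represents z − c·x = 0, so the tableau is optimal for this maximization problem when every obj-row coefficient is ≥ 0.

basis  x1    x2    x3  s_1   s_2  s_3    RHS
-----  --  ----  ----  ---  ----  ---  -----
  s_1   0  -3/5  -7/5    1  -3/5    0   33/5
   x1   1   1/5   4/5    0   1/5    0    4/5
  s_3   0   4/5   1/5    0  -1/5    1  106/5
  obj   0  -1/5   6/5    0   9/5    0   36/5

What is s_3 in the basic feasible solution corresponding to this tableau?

106/5

s_3 is basic (row 3); its value is the RHS of that row, 106/5.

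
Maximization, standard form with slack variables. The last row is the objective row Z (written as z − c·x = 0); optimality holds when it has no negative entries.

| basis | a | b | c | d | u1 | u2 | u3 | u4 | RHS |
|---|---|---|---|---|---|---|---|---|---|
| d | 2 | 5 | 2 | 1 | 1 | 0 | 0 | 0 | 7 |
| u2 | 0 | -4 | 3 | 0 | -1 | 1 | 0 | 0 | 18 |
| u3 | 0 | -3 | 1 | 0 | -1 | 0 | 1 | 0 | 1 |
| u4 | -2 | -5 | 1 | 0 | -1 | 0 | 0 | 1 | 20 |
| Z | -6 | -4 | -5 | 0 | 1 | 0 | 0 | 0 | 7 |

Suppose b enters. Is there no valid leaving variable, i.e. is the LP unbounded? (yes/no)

Column b has positive entries in row(s) 1, so the ratio test bounds it — not unbounded.

no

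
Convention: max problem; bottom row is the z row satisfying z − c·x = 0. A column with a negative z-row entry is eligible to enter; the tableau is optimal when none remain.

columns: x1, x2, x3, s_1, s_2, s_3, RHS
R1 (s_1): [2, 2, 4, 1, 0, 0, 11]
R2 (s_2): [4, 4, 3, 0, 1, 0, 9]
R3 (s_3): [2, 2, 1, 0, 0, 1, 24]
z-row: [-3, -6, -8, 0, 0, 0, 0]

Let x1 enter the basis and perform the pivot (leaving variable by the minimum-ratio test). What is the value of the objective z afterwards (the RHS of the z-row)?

Ratio test on column x1 — row 1: 11/2 = 11/2; row 2: 9/4 = 9/4; row 3: 24/2 = 12. Minimum is 9/4 at row 2 (s_2 leaves); pivot element 4.
Pivot on row 2; the z-row RHS becomes 0 − (-3)·(9/4) = 27/4.

27/4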